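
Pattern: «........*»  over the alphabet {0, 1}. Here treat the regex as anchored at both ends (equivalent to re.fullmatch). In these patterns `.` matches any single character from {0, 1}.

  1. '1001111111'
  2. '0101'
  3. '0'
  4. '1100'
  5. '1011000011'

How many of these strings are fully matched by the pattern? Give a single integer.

2

1 → match
2 → no match
3 → no match
4 → no match
5 → match
Total matched: 2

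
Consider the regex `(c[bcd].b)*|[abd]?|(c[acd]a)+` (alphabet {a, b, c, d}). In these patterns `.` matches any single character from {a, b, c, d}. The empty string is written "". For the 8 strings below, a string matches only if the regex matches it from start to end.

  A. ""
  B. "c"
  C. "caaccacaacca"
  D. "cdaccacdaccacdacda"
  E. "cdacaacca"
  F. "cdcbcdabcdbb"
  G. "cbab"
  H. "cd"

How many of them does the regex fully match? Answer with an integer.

6

A → match
B → no match
C → match
D → match
E → match
F → match
G → match
H → no match
Total matched: 6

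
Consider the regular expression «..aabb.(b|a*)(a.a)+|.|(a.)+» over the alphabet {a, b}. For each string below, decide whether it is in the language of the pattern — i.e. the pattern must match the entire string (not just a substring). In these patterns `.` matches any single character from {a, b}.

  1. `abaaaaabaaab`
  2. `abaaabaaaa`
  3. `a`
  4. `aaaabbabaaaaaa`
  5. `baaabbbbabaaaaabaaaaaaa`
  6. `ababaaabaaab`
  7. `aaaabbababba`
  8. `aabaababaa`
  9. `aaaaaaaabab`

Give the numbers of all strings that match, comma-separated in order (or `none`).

1, 2, 3, 4, 5, 6

1 → match
2 → match
3 → match
4 → match
5 → match
6 → match
7 → no match
8 → no match
9 → no match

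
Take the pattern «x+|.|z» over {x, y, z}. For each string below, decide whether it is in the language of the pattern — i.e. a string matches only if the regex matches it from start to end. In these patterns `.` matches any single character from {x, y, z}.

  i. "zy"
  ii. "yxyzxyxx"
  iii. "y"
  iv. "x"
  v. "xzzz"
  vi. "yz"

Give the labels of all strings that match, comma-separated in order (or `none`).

iii, iv

i. "zy" → no match
ii. "yxyzxyxx" → no match
iii. "y" → match
iv. "x" → match
v. "xzzz" → no match
vi. "yz" → no match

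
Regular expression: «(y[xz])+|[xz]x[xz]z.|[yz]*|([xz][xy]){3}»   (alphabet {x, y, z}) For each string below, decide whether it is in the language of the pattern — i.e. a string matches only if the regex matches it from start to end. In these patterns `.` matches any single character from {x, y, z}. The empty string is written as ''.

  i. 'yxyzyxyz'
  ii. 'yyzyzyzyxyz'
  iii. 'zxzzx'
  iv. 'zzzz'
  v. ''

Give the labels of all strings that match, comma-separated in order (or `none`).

i, iii, iv, v

i → match
ii → no match
iii → match
iv → match
v → match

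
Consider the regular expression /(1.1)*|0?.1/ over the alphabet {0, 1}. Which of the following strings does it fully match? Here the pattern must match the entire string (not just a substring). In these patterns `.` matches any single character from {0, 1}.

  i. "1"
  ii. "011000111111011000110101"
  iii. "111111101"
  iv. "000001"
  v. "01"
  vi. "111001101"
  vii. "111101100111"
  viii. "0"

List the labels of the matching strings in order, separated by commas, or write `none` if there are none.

iii, v

i → no match
ii → no match
iii → match
iv → no match
v → match
vi → no match
vii → no match
viii → no match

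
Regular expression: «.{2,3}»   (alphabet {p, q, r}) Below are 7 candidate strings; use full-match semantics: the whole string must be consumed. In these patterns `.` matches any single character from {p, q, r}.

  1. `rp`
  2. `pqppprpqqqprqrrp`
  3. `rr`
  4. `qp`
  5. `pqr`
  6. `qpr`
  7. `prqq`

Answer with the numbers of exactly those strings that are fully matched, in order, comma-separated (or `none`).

1, 3, 4, 5, 6

1 → match
2 → no match
3 → match
4 → match
5 → match
6 → match
7 → no match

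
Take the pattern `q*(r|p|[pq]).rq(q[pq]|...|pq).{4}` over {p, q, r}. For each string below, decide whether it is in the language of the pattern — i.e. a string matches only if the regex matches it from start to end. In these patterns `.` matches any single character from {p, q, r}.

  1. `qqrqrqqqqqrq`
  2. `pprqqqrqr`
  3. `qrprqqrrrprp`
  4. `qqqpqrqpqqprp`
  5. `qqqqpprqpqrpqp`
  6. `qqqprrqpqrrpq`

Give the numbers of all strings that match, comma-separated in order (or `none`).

1, 3, 4, 5, 6

1 → match
2 → no match
3 → match
4 → match
5 → match
6 → match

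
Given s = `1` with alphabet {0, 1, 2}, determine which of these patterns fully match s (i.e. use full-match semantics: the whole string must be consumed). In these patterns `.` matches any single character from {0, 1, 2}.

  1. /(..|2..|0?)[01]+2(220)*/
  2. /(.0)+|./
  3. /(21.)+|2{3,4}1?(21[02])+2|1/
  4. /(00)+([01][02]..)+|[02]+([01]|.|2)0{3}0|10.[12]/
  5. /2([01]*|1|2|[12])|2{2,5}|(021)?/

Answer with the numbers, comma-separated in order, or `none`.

1 → no match
2 → match
3 → match
4 → no match
5 → no match

2, 3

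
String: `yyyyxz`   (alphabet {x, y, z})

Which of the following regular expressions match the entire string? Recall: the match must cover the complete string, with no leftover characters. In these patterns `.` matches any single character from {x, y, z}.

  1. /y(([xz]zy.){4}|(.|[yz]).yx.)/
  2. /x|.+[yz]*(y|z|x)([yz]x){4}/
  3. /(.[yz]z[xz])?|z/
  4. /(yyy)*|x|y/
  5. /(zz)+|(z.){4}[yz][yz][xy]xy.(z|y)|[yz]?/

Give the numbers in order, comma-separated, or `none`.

1 → match
2 → no match — must end with `x`
3 → no match
4 → no match
5 → no match

1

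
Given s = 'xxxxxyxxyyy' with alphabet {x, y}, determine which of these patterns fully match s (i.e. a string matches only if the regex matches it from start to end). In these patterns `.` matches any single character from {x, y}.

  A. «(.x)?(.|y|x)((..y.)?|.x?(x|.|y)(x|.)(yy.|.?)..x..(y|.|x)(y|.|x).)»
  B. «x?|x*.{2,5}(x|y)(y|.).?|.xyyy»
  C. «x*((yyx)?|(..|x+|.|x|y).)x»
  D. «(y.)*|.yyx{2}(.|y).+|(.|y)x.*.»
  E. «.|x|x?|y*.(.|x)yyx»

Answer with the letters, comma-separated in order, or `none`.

A → no match
B → match
C → no match — must end with 'x'
D → match
E → no match

B, D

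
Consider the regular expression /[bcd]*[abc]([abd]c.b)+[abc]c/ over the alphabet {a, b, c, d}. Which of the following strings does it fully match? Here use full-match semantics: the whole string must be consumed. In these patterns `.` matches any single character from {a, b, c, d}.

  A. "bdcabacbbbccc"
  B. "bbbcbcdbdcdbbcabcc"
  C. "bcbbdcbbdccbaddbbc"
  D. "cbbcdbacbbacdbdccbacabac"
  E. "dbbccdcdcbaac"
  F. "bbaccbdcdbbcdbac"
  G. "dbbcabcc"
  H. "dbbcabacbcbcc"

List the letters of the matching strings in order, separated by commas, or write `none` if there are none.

B, D, F, G

A → no match
B → match
C → no match
D → match
E → no match
F → match
G. "dbbcabcc" → match
H → no match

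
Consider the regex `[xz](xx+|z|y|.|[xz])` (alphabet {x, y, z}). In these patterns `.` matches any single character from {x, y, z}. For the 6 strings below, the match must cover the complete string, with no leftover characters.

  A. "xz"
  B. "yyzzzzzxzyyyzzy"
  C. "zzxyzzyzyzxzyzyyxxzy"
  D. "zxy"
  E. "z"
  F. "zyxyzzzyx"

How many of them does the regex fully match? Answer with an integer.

1

A → match
B → no match
C → no match
D → no match
E → no match
F → no match
Total matched: 1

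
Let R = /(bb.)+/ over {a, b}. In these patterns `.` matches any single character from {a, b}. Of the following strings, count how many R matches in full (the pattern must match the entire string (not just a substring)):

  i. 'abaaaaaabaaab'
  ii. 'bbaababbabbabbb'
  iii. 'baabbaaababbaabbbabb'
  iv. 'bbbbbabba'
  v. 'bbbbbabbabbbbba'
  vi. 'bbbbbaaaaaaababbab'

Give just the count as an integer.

i → no match — must start with 'bb'
ii → no match
iii → no match — must start with 'bb'
iv. 'bbbbbabba' → match
v → match
vi → no match
Total matched: 2

2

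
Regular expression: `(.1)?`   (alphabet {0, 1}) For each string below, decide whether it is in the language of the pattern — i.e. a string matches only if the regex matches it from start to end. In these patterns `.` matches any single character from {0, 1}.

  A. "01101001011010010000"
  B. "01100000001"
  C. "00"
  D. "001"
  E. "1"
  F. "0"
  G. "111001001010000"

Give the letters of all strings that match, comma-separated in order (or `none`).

none

A → no match
B → no match
C → no match
D → no match
E → no match
F → no match
G → no match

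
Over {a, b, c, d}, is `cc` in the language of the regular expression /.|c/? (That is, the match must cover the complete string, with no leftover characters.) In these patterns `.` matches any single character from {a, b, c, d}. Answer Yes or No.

No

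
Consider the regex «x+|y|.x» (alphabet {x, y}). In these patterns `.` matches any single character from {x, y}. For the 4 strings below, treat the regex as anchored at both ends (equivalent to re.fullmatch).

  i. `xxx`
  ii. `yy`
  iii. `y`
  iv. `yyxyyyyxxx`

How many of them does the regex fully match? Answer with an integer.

i → match
ii → no match
iii → match
iv → no match
Total matched: 2

2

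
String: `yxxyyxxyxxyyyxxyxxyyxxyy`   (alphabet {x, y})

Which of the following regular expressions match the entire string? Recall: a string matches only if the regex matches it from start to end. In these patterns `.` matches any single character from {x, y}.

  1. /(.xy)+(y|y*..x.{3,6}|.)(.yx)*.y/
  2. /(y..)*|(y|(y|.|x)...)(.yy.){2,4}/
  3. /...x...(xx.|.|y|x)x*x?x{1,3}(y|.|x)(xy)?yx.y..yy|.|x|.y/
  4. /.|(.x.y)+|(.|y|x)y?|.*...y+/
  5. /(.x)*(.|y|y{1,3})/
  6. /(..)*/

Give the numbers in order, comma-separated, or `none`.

1 → no match
2 → no match
3 → no match
4 → match
5 → no match
6 → match

4, 6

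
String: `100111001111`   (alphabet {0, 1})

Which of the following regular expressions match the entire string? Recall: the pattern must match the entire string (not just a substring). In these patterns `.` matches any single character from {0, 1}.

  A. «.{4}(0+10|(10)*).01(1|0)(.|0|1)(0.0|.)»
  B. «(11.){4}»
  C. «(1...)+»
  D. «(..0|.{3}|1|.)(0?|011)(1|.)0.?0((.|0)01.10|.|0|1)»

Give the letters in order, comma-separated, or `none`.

A → no match
B → no match — must start with `11`
C → match
D → no match

C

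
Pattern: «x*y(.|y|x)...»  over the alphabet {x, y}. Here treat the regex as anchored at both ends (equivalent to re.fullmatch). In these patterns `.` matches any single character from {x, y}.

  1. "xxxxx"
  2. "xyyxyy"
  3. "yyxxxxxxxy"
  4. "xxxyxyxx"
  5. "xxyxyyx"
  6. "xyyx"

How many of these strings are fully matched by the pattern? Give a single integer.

3

1 → no match
2 → match
3 → no match
4 → match
5 → match
6 → no match
Total matched: 3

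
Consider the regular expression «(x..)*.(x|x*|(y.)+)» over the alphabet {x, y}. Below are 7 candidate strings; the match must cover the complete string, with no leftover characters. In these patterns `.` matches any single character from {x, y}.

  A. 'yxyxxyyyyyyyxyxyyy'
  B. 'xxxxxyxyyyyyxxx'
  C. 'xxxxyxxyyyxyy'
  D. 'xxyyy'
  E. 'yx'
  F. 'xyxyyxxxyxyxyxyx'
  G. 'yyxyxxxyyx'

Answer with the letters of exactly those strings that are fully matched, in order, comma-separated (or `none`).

C, E

A → no match
B → no match
C → match
D → no match
E → match
F → no match
G → no match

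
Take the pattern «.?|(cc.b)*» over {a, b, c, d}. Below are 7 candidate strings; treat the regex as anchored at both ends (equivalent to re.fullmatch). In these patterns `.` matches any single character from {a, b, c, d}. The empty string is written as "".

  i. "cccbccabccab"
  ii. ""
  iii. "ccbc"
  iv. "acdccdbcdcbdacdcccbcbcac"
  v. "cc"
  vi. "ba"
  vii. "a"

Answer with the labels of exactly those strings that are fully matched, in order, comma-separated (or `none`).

i, ii, vii

i → match
ii → match
iii → no match
iv → no match
v → no match
vi → no match
vii → match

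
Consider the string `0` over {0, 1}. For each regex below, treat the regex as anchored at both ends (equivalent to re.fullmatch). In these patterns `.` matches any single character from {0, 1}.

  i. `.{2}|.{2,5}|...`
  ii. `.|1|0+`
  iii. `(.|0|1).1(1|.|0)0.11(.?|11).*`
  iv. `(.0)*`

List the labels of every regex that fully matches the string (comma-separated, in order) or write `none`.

i → no match
ii → match
iii → no match
iv → no match

ii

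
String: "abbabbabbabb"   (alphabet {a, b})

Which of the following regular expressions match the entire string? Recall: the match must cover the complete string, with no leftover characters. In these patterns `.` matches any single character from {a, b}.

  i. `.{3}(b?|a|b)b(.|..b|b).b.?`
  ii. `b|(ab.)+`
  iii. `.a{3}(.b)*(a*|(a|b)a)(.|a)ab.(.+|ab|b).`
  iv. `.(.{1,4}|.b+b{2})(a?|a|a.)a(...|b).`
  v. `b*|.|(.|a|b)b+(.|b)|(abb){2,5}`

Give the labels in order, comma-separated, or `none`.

i → no match
ii → match
iii → no match
iv → no match
v → match

ii, v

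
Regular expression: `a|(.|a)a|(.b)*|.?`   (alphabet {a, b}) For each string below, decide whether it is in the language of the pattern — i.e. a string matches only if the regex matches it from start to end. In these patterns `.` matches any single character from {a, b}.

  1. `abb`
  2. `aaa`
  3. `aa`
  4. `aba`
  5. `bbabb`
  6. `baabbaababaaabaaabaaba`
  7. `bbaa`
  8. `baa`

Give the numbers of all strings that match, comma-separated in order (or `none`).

3

1 → no match
2 → no match
3 → match
4 → no match
5 → no match
6 → no match
7 → no match
8 → no match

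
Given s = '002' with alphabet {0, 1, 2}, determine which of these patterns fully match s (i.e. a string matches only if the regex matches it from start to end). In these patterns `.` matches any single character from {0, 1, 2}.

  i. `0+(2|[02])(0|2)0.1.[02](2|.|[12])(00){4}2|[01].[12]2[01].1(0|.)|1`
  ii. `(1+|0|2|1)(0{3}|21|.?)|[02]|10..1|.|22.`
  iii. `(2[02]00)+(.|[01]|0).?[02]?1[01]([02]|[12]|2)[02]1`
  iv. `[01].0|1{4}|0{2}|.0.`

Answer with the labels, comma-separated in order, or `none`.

iv

i → no match
ii → no match
iii → no match — must start with '2'
iv → match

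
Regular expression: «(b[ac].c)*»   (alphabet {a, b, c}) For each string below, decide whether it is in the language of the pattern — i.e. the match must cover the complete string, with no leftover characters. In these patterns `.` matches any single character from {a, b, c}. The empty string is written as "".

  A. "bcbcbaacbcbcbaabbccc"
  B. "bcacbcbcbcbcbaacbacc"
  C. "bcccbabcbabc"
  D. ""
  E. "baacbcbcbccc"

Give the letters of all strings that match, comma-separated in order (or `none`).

A → no match
B → match
C → match
D → match
E → match

B, C, D, E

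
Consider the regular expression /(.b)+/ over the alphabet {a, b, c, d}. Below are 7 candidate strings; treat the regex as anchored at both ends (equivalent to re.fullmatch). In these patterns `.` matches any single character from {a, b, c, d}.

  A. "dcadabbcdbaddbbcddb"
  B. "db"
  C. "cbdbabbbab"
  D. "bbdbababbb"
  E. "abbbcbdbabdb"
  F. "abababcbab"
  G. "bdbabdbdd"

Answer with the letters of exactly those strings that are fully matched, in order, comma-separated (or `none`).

A → no match
B → match
C → match
D → match
E → match
F → match
G → no match — must end with "b"

B, C, D, E, F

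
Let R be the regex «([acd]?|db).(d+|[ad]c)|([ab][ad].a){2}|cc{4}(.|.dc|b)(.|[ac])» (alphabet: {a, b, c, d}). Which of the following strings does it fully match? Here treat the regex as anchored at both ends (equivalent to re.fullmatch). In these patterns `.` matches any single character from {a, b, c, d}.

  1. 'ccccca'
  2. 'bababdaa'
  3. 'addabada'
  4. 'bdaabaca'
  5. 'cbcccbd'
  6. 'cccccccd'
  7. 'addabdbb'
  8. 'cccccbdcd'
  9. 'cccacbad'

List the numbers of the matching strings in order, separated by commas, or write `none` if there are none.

2, 3, 4, 8

1 → no match
2 → match
3 → match
4 → match
5 → no match
6 → no match
7 → no match
8 → match
9 → no match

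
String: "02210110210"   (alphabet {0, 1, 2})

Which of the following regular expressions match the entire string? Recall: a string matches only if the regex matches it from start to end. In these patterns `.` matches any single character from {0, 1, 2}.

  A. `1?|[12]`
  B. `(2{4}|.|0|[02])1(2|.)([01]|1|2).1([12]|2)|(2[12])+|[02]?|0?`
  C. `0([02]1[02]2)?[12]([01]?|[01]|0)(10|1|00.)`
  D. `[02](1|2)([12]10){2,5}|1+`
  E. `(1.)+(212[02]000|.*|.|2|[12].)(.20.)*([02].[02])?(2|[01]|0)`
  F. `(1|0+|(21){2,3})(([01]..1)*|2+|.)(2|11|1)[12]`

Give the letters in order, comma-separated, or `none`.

D

A → no match
B → no match
C → no match
D → match
E → no match — must start with "1"
F → no match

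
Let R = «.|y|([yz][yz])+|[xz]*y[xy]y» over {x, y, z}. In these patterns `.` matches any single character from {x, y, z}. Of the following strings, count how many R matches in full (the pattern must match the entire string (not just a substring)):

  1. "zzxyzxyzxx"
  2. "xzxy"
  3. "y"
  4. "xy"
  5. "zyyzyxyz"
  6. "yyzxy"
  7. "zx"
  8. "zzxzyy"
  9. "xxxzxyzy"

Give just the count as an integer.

1 → no match
2 → no match
3 → match
4 → no match
5 → no match
6 → no match
7 → no match
8 → no match
9 → no match
Total matched: 1

1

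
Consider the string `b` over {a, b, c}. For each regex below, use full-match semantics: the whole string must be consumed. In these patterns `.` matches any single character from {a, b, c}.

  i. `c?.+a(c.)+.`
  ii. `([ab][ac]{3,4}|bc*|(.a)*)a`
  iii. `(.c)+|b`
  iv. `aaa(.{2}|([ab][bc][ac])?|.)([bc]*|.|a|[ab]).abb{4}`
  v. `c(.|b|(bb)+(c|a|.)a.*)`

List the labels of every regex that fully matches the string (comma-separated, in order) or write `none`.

iii

i → no match
ii → no match — must end with `a`
iii → match
iv → no match — must start with `aaa`
v → no match — must start with `c`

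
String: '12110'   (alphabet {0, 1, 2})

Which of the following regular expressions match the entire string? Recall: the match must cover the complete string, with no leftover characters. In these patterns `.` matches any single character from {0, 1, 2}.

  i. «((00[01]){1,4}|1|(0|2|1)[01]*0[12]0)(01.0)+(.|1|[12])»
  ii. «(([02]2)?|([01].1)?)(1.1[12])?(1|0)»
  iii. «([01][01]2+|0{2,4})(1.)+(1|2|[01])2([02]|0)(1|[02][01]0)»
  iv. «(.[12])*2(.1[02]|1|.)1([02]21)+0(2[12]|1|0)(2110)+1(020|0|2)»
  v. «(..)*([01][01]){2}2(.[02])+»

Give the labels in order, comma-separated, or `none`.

i → no match
ii → match
iii → no match
iv → no match
v → no match

ii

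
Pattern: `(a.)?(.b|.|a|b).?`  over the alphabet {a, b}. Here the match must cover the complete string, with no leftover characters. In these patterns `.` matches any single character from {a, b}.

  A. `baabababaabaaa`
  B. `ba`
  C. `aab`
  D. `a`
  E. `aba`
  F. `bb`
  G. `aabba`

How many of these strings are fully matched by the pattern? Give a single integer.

A → no match
B → match
C → match
D → match
E → match
F → match
G → match
Total matched: 6

6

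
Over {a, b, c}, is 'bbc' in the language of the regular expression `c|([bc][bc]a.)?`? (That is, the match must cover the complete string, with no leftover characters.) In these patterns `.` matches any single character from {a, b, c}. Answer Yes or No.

No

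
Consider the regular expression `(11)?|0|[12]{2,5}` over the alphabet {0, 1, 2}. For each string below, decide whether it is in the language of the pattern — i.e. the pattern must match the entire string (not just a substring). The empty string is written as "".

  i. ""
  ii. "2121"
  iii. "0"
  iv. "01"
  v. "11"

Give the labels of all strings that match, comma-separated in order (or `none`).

i, ii, iii, v

i → match
ii → match
iii → match
iv → no match
v → match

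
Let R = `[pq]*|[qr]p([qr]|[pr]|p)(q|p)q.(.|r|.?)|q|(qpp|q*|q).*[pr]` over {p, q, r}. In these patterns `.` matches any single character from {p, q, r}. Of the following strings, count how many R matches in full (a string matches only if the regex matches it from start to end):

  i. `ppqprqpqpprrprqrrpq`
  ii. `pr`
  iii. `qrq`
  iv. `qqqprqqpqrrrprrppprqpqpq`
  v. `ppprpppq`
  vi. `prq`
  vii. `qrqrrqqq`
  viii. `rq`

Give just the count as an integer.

1

i → no match
ii → match
iii → no match
iv → no match
v → no match
vi → no match
vii → no match
viii → no match
Total matched: 1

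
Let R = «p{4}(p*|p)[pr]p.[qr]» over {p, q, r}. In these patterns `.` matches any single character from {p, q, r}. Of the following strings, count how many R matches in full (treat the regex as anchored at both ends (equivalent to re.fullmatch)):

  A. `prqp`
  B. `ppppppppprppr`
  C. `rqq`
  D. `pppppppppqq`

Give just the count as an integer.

2

A → no match
B → match
C → no match — must start with `p`
D → match
Total matched: 2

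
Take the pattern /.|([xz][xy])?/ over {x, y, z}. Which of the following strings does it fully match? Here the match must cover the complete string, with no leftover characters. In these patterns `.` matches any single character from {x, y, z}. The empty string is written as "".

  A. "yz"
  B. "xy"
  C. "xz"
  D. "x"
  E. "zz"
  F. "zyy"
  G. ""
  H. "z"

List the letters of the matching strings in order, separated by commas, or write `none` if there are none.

B, D, G, H

A → no match
B → match
C → no match
D → match
E → no match
F → no match
G → match
H → match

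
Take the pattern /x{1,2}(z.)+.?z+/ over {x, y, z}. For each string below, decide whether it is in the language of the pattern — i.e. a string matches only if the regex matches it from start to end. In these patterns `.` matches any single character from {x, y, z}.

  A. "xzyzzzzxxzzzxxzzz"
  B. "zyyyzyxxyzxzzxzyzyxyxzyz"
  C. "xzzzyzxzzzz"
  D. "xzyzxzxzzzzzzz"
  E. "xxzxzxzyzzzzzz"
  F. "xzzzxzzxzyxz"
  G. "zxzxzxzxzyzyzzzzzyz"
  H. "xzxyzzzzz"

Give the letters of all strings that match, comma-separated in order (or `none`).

A → no match
B → no match — must start with "x"
C. "xzzzyzxzzzz" → match
D → match
E → match
F. "xzzzxzzxzyxz" → no match
G → no match — must start with "x"
H. "xzxyzzzzz" → match

C, D, E, H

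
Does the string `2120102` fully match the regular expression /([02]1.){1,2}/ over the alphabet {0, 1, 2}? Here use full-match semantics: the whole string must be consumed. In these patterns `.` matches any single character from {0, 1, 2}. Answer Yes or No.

No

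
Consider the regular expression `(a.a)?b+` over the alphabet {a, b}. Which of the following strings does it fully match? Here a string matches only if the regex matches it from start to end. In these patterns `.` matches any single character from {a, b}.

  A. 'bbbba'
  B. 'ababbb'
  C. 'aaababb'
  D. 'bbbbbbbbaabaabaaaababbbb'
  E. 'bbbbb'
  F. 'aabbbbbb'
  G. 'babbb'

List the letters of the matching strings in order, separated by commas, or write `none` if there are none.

B, E

A. 'bbbba' → no match — must end with 'b'
B. 'ababbb' → match
C. 'aaababb' → no match
D → no match
E. 'bbbbb' → match
F. 'aabbbbbb' → no match
G. 'babbb' → no match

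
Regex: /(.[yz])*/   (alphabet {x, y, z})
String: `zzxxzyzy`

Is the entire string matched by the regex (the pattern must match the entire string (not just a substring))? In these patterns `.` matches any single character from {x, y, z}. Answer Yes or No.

No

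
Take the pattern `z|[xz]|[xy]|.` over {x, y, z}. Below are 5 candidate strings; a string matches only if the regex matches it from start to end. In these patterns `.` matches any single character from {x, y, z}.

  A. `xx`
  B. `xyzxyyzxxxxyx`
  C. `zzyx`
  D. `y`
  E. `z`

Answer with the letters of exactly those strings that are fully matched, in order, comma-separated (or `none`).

A → no match
B → no match
C → no match
D → match
E → match

D, E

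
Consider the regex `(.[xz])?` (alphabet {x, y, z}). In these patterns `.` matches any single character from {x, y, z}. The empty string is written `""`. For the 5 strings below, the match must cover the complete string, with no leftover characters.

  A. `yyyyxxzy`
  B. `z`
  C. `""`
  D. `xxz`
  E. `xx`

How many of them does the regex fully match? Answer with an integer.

2

A. `yyyyxxzy` → no match
B. `z` → no match
C. `""` → match
D. `xxz` → no match
E. `xx` → match
Total matched: 2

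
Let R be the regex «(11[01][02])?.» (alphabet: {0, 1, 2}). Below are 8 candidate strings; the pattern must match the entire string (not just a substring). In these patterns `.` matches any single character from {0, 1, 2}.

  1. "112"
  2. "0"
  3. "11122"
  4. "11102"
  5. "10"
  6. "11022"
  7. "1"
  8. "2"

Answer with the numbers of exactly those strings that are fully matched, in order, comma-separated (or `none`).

1. "112" → no match
2. "0" → match
3. "11122" → match
4. "11102" → match
5. "10" → no match
6. "11022" → match
7. "1" → match
8. "2" → match

2, 3, 4, 6, 7, 8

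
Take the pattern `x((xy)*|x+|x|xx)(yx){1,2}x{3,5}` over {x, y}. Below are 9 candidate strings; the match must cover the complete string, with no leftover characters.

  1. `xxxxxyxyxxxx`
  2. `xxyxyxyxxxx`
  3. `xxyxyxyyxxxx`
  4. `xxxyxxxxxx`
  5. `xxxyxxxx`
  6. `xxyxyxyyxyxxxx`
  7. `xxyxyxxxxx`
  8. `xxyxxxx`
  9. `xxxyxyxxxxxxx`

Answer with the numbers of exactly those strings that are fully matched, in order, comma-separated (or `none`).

1 → match
2 → no match
3 → match
4 → match
5 → match
6 → match
7 → match
8 → match
9 → no match

1, 3, 4, 5, 6, 7, 8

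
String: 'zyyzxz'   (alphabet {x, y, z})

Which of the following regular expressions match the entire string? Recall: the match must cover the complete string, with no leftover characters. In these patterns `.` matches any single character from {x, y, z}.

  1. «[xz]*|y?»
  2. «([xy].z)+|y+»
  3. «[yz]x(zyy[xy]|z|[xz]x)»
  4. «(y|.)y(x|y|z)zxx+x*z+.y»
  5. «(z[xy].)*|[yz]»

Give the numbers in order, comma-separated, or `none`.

5

1 → no match
2 → no match
3 → no match
4 → no match — must end with 'y'
5 → match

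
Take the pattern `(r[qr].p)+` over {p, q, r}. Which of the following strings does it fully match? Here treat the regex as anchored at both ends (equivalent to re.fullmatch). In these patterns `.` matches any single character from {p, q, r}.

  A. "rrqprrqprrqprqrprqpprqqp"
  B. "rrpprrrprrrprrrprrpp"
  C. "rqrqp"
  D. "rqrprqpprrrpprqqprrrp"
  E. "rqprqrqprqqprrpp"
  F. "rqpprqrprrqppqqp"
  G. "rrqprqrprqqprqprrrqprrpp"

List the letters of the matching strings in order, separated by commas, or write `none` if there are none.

A → match
B → match
C → no match
D → no match
E → no match
F → no match
G → no match

A, B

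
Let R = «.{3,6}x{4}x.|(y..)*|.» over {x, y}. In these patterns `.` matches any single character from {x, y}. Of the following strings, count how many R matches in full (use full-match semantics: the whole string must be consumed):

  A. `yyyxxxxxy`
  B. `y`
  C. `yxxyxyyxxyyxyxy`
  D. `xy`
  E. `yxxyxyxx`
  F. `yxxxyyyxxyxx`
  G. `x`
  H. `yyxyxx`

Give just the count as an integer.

A. `yyyxxxxxy` → match
B. `y` → match
C → match
D. `xy` → no match
E. `yxxyxyxx` → no match
F. `yxxxyyyxxyxx` → no match
G. `x` → match
H. `yyxyxx` → match
Total matched: 5

5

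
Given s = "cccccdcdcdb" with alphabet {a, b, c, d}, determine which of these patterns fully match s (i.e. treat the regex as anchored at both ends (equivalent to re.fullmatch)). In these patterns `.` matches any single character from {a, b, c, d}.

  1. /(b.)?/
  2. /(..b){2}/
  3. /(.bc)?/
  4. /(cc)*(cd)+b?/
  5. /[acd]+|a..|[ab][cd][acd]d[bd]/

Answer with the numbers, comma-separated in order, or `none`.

4

1 → no match
2 → no match
3 → no match
4 → match
5 → no match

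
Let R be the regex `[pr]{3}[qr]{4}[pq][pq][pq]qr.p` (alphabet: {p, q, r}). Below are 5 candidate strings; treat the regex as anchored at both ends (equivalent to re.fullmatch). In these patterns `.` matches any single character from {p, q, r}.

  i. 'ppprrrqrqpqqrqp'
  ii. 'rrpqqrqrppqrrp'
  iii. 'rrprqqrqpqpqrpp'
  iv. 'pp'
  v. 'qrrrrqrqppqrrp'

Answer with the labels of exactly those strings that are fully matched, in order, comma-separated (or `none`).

i → no match
ii → no match
iii → no match
iv → no match
v → no match

none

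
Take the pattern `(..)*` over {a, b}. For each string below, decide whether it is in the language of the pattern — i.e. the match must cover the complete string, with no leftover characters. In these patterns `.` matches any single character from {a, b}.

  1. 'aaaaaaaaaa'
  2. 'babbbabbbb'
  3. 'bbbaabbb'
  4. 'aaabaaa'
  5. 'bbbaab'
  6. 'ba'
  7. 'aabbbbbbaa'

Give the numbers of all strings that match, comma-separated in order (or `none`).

1 → match
2 → match
3 → match
4 → no match
5 → match
6 → match
7 → match

1, 2, 3, 5, 6, 7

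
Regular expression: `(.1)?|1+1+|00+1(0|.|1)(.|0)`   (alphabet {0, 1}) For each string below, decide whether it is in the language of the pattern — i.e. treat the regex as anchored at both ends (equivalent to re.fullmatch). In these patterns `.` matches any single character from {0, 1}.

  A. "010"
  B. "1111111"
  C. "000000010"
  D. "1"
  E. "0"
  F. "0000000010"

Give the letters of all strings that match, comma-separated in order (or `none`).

B

A → no match
B → match
C → no match
D → no match
E → no match
F → no match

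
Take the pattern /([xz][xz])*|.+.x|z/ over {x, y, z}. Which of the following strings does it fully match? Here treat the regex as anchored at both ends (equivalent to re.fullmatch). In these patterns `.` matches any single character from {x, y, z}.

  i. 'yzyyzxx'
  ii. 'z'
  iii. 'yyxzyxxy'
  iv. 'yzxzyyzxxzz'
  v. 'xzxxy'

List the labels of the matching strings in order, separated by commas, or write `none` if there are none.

i. 'yzyyzxx' → match
ii. 'z' → match
iii. 'yyxzyxxy' → no match
iv. 'yzxzyyzxxzz' → no match
v. 'xzxxy' → no match

i, ii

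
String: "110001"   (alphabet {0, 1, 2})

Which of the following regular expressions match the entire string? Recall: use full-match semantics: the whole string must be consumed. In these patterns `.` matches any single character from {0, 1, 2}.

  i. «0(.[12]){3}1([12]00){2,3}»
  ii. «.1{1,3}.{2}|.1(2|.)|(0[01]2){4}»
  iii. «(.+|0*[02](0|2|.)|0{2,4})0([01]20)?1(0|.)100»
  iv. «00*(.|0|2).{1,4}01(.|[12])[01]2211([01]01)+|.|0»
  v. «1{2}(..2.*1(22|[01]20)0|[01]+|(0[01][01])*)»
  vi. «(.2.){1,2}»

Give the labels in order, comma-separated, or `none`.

v

i → no match — must start with "0"
ii → no match
iii → no match — must end with "100"
iv → no match
v → match
vi → no match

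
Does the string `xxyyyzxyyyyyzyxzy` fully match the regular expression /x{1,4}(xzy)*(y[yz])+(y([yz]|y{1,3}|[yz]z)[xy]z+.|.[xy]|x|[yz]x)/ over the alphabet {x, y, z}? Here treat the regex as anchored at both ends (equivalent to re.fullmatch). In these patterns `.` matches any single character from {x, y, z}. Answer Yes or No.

No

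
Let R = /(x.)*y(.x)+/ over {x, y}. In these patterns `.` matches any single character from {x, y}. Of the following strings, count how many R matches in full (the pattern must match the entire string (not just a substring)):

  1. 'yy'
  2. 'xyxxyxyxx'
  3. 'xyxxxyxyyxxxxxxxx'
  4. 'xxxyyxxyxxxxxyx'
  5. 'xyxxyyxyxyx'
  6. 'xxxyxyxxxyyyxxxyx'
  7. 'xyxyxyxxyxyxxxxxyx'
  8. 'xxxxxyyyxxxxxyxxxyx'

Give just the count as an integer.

1 → no match — must end with 'x'
2 → no match
3 → match
4 → match
5 → match
6 → match
7 → no match
8 → match
Total matched: 5

5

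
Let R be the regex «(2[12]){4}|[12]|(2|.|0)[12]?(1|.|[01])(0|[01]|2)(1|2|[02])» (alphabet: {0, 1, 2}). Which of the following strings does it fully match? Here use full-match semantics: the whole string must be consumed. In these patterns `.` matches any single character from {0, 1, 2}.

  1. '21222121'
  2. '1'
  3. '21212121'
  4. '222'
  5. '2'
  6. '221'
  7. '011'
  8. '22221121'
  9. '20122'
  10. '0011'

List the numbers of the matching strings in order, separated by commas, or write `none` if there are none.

1 → match
2 → match
3 → match
4 → no match
5 → match
6 → no match
7 → no match
8 → no match
9 → no match
10 → match

1, 2, 3, 5, 10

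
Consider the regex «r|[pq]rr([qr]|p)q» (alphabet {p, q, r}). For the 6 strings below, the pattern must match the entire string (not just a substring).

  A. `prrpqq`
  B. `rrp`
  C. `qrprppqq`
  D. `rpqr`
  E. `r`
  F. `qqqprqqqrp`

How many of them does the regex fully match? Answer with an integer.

1

A → no match
B → no match
C → no match
D → no match
E → match
F → no match
Total matched: 1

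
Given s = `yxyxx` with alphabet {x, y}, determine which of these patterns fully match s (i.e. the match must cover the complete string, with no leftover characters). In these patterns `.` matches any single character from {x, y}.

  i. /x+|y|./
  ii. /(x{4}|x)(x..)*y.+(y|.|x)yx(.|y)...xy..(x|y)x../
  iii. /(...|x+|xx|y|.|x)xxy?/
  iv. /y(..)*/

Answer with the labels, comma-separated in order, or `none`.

iii, iv

i → no match
ii → no match — must start with `x`
iii → match
iv → match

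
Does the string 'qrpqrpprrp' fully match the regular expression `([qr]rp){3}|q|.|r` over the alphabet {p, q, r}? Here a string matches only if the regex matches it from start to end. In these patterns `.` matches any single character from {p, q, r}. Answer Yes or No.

No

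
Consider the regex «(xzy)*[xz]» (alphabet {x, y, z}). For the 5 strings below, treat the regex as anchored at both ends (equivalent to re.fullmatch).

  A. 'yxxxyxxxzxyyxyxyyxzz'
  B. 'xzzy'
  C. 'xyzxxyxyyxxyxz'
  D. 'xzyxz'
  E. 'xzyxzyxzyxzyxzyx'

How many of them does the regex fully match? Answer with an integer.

1

A → no match
B → no match
C → no match
D → no match
E → match
Total matched: 1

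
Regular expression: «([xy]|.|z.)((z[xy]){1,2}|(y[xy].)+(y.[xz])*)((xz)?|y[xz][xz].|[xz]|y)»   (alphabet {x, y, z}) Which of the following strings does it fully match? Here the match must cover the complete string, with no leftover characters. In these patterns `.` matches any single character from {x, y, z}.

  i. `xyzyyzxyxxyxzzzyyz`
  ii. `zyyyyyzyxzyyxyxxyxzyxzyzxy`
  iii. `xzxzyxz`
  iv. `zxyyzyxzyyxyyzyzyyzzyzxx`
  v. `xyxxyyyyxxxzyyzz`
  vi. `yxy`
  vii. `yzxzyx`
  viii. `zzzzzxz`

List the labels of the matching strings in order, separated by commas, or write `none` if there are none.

ii, iii, vii

i → no match
ii → match
iii. `xzxzyxz` → match
iv → no match
v → no match
vi. `yxy` → no match
vii. `yzxzyx` → match
viii. `zzzzzxz` → no match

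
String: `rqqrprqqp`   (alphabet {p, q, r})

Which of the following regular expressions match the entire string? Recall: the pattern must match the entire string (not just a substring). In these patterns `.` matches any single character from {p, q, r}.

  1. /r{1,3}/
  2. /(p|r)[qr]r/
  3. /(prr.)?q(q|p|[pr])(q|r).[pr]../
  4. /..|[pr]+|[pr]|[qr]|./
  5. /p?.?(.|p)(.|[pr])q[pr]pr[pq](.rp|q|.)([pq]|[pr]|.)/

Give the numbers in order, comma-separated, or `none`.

5

1 → no match — must end with `r`
2 → no match — must end with `r`
3 → no match
4 → no match
5 → match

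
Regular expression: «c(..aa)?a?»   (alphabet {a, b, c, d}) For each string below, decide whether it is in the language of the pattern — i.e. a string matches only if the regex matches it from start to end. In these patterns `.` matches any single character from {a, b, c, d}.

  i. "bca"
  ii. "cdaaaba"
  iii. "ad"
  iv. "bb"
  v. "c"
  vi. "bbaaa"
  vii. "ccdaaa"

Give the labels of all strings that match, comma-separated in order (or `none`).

i → no match — must start with "c"
ii → no match
iii → no match — must start with "c"
iv → no match — must start with "c"
v → match
vi → no match — must start with "c"
vii → match

v, vii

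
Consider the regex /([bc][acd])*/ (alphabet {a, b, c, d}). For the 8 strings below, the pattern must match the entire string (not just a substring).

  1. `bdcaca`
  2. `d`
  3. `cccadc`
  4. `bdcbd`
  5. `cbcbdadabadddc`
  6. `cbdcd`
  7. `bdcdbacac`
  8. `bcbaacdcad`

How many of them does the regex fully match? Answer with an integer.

1

1 → match
2 → no match
3 → no match
4 → no match
5 → no match
6 → no match
7 → no match
8 → no match
Total matched: 1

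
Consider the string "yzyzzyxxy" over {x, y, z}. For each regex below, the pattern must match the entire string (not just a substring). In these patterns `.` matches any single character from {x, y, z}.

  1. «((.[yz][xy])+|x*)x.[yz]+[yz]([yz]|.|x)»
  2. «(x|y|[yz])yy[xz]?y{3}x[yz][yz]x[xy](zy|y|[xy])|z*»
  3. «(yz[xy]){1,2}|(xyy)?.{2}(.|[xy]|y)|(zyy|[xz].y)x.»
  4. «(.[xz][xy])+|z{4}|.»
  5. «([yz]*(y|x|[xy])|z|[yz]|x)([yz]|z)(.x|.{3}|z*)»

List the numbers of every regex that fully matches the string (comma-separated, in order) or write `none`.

4

1 → no match
2 → no match
3 → no match
4 → match
5 → no match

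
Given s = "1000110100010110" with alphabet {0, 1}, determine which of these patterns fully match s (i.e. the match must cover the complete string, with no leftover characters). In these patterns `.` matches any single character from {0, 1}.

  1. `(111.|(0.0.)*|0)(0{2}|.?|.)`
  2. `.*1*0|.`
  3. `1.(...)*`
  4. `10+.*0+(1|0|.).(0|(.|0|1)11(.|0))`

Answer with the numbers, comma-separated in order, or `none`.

1 → no match
2 → match
3 → no match
4 → match

2, 4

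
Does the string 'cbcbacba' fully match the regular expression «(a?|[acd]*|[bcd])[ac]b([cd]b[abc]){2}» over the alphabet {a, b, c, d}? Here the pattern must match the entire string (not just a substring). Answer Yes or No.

Yes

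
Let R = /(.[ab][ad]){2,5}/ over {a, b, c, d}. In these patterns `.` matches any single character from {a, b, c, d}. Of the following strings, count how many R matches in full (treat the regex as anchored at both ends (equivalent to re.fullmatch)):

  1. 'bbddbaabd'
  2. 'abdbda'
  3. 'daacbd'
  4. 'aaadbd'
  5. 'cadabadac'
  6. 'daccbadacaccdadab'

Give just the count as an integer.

3

1 → match
2 → no match
3 → match
4 → match
5 → no match
6 → no match
Total matched: 3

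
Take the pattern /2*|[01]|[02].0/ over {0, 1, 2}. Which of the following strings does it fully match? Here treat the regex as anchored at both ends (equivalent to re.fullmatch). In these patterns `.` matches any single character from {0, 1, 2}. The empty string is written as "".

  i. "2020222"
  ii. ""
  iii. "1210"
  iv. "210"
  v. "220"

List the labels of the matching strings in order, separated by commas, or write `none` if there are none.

i → no match
ii → match
iii → no match
iv → match
v → match

ii, iv, v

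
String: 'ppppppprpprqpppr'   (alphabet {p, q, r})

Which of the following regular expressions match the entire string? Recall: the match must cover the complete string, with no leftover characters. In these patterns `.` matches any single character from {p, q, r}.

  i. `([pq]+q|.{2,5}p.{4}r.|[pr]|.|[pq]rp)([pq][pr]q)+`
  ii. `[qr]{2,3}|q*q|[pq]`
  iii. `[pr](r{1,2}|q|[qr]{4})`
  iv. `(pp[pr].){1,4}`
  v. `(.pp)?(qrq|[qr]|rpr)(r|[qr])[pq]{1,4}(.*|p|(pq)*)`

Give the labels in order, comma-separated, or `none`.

i → no match — must end with 'q'
ii → no match
iii → no match
iv → match
v → no match

iv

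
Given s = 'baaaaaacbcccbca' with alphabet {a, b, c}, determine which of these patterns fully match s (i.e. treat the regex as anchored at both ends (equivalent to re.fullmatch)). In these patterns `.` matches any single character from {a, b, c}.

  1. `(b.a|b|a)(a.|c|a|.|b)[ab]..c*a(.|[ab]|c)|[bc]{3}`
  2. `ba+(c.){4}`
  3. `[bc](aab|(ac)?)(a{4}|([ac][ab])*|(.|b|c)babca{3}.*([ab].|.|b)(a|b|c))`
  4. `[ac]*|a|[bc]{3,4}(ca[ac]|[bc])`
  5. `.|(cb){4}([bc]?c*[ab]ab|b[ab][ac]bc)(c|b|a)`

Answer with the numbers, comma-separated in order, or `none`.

2

1 → no match
2 → match
3 → no match
4 → no match
5 → no match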